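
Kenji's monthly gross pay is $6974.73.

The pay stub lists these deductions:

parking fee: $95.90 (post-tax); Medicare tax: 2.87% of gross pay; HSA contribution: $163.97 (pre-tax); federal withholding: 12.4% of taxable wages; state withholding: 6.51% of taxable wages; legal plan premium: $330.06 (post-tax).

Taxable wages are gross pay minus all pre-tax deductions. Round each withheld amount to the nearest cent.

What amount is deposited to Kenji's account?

$4896.72

HSA contribution: $163.97
Taxable wages = $6974.73 − $163.97 = $6810.76
Federal withholding: $6810.76 × 0.124 = $844.53
State withholding: $6810.76 × 0.0651 = $443.38
Medicare tax: $6974.73 × 0.0287 = $200.17
Legal plan premium: $330.06
Parking fee: $95.90
Total deductions = $163.97 + $844.53 + $443.38 + $200.17 + $330.06 + $95.90 = $2078.01
Net pay = $6974.73 − $2078.01 = $4896.72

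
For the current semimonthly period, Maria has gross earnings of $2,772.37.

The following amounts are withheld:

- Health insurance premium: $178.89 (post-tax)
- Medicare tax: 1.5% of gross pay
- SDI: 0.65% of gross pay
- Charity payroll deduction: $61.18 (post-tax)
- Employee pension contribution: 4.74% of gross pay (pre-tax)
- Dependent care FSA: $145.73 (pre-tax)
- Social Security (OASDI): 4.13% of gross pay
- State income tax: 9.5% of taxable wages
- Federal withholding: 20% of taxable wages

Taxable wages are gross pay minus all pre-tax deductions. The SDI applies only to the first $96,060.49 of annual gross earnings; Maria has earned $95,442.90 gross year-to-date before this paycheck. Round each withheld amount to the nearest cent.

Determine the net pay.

Employee pension contribution: $2,772.37 × 0.0474 = $131.41
Dependent care FSA: $145.73
Pre-tax total = $131.41 + $145.73 = $277.14
Taxable wages = $2,772.37 − $277.14 = $2,495.23
State income tax: $2,495.23 × 0.095 = $237.05
Federal withholding: $2,495.23 × 0.2 = $499.05
Medicare tax: $2,772.37 × 0.015 = $41.59
Social Security (OASDI): $2,772.37 × 0.0413 = $114.50
SDI: only $96,060.49 − $95,442.90 = $617.59 of this check is subject → $617.59 × 0.0065 = $4.01
Charity payroll deduction: $61.18
Health insurance premium: $178.89
Total deductions = $131.41 + $145.73 + $237.05 + $499.05 + $41.59 + $114.50 + $4.01 + $61.18 + $178.89 = $1,413.41
Net pay = $2,772.37 − $1,413.41 = $1,358.96

$1,358.96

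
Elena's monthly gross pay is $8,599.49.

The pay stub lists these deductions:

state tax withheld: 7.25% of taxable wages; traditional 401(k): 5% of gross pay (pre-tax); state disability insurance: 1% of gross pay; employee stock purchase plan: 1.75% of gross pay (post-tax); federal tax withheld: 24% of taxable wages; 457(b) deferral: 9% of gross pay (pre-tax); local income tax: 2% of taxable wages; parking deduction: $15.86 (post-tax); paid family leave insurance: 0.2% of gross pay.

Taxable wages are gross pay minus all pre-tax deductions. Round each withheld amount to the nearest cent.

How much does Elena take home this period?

$4,667.00

Traditional 401(k): $8,599.49 × 0.05 = $429.97
457(b) deferral: $8,599.49 × 0.09 = $773.95
Pre-tax total = $429.97 + $773.95 = $1,203.92
Taxable wages = $8,599.49 − $1,203.92 = $7,395.57
Local income tax: $7,395.57 × 0.02 = $147.91
State tax withheld: $7,395.57 × 0.0725 = $536.18
Federal tax withheld: $7,395.57 × 0.24 = $1,774.94
Paid family leave insurance: $8,599.49 × 0.002 = $17.20
State disability insurance: $8,599.49 × 0.01 = $85.99
Parking deduction: $15.86
Employee stock purchase plan: $8,599.49 × 0.0175 = $150.49
Total deductions = $429.97 + $773.95 + $147.91 + $536.18 + $1,774.94 + $17.20 + $85.99 + $15.86 + $150.49 = $3,932.49
Net pay = $8,599.49 − $3,932.49 = $4,667.00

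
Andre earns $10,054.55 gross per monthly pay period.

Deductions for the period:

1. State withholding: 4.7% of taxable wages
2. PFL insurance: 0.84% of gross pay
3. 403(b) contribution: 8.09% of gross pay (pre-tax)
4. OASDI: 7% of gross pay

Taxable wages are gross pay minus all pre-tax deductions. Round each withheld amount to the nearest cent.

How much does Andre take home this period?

403(b) contribution: $10,054.55 × 0.0809 = $813.41
Taxable wages = $10,054.55 − $813.41 = $9,241.14
State withholding: $9,241.14 × 0.047 = $434.33
OASDI: $10,054.55 × 0.07 = $703.82
PFL insurance: $10,054.55 × 0.0084 = $84.46
Total deductions = $813.41 + $434.33 + $703.82 + $84.46 = $2,036.02
Net pay = $10,054.55 − $2,036.02 = $8,018.53

$8,018.53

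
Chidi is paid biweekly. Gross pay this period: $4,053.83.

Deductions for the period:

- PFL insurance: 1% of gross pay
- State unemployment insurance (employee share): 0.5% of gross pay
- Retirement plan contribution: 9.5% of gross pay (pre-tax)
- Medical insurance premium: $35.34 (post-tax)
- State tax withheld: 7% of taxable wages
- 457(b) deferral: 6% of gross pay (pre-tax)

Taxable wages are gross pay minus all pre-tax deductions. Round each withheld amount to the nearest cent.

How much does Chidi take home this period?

$3,089.56

457(b) deferral: $4,053.83 × 0.06 = $243.23
Retirement plan contribution: $4,053.83 × 0.095 = $385.11
Pre-tax total = $243.23 + $385.11 = $628.34
Taxable wages = $4,053.83 − $628.34 = $3,425.49
State tax withheld: $3,425.49 × 0.07 = $239.78
State unemployment insurance (employee share): $4,053.83 × 0.005 = $20.27
PFL insurance: $4,053.83 × 0.01 = $40.54
Medical insurance premium: $35.34
Total deductions = $243.23 + $385.11 + $239.78 + $20.27 + $40.54 + $35.34 = $964.27
Net pay = $4,053.83 − $964.27 = $3,089.56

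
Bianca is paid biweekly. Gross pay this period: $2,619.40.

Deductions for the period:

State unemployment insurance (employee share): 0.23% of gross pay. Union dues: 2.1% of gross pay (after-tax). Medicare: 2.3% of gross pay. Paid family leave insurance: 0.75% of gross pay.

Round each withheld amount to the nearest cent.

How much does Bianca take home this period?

Paid family leave insurance: $2,619.40 × 0.0075 = $19.65
State unemployment insurance (employee share): $2,619.40 × 0.0023 = $6.02
Medicare: $2,619.40 × 0.023 = $60.25
Union dues: $2,619.40 × 0.021 = $55.01
Total deductions = $19.65 + $6.02 + $60.25 + $55.01 = $140.93
Net pay = $2,619.40 − $140.93 = $2,478.47

$2,478.47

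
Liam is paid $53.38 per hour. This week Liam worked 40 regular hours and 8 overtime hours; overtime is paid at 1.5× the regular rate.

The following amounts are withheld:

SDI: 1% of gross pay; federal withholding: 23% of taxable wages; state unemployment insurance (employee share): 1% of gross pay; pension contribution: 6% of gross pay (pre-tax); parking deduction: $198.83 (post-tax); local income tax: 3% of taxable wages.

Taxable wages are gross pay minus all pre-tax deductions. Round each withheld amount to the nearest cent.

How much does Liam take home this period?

Regular pay: 40 × $53.38 = $2,135.20
Overtime pay: 8 × $53.38 × 1.5 = $640.56
Gross pay = $2,135.20 + $640.56 = $2,775.76
Pension contribution: $2,775.76 × 0.06 = $166.55
Taxable wages = $2,775.76 − $166.55 = $2,609.21
Local income tax: $2,609.21 × 0.03 = $78.28
Federal withholding: $2,609.21 × 0.23 = $600.12
State unemployment insurance (employee share): $2,775.76 × 0.01 = $27.76
SDI: $2,775.76 × 0.01 = $27.76
Parking deduction: $198.83
Total deductions = $166.55 + $78.28 + $600.12 + $27.76 + $27.76 + $198.83 = $1,099.30
Net pay = $2,775.76 − $1,099.30 = $1,676.46

$1,676.46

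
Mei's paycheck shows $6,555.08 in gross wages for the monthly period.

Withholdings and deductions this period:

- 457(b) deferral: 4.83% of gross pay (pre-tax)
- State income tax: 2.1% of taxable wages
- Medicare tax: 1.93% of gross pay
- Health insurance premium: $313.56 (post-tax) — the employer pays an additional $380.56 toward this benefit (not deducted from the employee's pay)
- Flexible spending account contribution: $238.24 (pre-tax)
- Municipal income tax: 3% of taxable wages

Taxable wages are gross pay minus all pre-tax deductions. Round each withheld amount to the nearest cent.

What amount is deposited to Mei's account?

$5,254.15

457(b) deferral: $6,555.08 × 0.0483 = $316.61
Flexible spending account contribution: $238.24
Pre-tax total = $316.61 + $238.24 = $554.85
Taxable wages = $6,555.08 − $554.85 = $6,000.23
Municipal income tax: $6,000.23 × 0.03 = $180.01
State income tax: $6,000.23 × 0.021 = $126.00
Medicare tax: $6,555.08 × 0.0193 = $126.51
Health insurance premium: $313.56
(Employer's $380.56 toward health insurance premium is not withheld from the employee.)
Total deductions = $316.61 + $238.24 + $180.01 + $126.00 + $126.51 + $313.56 = $1,300.93
Net pay = $6,555.08 − $1,300.93 = $5,254.15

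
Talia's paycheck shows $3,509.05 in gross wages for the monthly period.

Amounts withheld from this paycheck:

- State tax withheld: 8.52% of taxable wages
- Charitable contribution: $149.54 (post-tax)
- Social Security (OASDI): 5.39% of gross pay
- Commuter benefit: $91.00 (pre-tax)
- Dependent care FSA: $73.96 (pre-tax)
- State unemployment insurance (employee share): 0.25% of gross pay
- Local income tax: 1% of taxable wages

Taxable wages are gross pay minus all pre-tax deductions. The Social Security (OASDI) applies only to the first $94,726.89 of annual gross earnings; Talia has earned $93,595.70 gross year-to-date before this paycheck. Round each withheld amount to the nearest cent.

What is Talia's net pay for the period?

Dependent care FSA: $73.96
Commuter benefit: $91.00
Pre-tax total = $73.96 + $91.00 = $164.96
Taxable wages = $3,509.05 − $164.96 = $3,344.09
Local income tax: $3,344.09 × 0.01 = $33.44
State tax withheld: $3,344.09 × 0.0852 = $284.92
State unemployment insurance (employee share): $3,509.05 × 0.0025 = $8.77
Social Security (OASDI): only $94,726.89 − $93,595.70 = $1,131.19 of this check is subject → $1,131.19 × 0.0539 = $60.97
Charitable contribution: $149.54
Total deductions = $73.96 + $91.00 + $33.44 + $284.92 + $8.77 + $60.97 + $149.54 = $702.60
Net pay = $3,509.05 − $702.60 = $2,806.45

$2,806.45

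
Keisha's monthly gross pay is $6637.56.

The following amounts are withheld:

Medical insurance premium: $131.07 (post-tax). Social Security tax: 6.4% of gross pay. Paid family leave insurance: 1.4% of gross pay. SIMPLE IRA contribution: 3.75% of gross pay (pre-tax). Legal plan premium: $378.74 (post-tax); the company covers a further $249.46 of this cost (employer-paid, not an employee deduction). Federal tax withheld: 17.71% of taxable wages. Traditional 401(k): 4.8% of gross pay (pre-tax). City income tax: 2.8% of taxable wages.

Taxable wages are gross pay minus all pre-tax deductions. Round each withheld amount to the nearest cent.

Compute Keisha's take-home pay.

SIMPLE IRA contribution: $6637.56 × 0.0375 = $248.91
Traditional 401(k): $6637.56 × 0.048 = $318.60
Pre-tax total = $248.91 + $318.60 = $567.51
Taxable wages = $6637.56 − $567.51 = $6070.05
City income tax: $6070.05 × 0.028 = $169.96
Federal tax withheld: $6070.05 × 0.1771 = $1075.01
Paid family leave insurance: $6637.56 × 0.014 = $92.93
Social Security tax: $6637.56 × 0.064 = $424.80
Medical insurance premium: $131.07
Legal plan premium: $378.74
(Employer's $249.46 toward legal plan premium is not withheld from the employee.)
Total deductions = $248.91 + $318.60 + $169.96 + $1075.01 + $92.93 + $424.80 + $131.07 + $378.74 = $2840.02
Net pay = $6637.56 − $2840.02 = $3797.54

$3797.54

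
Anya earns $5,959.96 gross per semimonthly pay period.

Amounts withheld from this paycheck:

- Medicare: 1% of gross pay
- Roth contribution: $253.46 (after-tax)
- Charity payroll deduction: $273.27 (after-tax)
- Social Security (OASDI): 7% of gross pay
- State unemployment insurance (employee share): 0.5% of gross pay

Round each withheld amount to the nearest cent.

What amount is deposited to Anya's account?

$4,926.63

State unemployment insurance (employee share): $5,959.96 × 0.005 = $29.80
Social Security (OASDI): $5,959.96 × 0.07 = $417.20
Medicare: $5,959.96 × 0.01 = $59.60
Roth contribution: $253.46
Charity payroll deduction: $273.27
Total deductions = $29.80 + $417.20 + $59.60 + $253.46 + $273.27 = $1,033.33
Net pay = $5,959.96 − $1,033.33 = $4,926.63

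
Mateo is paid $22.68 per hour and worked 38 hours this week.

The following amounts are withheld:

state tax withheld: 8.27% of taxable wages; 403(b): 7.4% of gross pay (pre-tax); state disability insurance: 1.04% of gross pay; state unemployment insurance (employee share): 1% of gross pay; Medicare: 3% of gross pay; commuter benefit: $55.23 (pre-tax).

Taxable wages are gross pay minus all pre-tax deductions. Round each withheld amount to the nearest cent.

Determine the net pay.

$637.96

Gross pay: 38 × $22.68 = $861.84
Commuter benefit: $55.23
403(b): $861.84 × 0.074 = $63.78
Pre-tax total = $55.23 + $63.78 = $119.01
Taxable wages = $861.84 − $119.01 = $742.83
State tax withheld: $742.83 × 0.0827 = $61.43
State disability insurance: $861.84 × 0.0104 = $8.96
State unemployment insurance (employee share): $861.84 × 0.01 = $8.62
Medicare: $861.84 × 0.03 = $25.86
Total deductions = $55.23 + $63.78 + $61.43 + $8.96 + $8.62 + $25.86 = $223.88
Net pay = $861.84 − $223.88 = $637.96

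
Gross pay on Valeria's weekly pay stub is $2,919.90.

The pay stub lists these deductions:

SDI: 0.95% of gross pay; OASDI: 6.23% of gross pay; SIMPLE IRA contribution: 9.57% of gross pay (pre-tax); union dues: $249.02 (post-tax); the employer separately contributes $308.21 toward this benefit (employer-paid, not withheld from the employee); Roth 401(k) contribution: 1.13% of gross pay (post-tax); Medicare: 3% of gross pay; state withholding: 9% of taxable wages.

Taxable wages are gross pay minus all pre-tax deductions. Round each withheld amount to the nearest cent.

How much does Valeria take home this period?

SIMPLE IRA contribution: $2,919.90 × 0.0957 = $279.43
Taxable wages = $2,919.90 − $279.43 = $2,640.47
State withholding: $2,640.47 × 0.09 = $237.64
OASDI: $2,919.90 × 0.0623 = $181.91
Medicare: $2,919.90 × 0.03 = $87.60
SDI: $2,919.90 × 0.0095 = $27.74
Roth 401(k) contribution: $2,919.90 × 0.0113 = $32.99
Union dues: $249.02
(Employer's $308.21 toward union dues is not withheld from the employee.)
Total deductions = $279.43 + $237.64 + $181.91 + $87.60 + $27.74 + $32.99 + $249.02 = $1,096.33
Net pay = $2,919.90 − $1,096.33 = $1,823.57

$1,823.57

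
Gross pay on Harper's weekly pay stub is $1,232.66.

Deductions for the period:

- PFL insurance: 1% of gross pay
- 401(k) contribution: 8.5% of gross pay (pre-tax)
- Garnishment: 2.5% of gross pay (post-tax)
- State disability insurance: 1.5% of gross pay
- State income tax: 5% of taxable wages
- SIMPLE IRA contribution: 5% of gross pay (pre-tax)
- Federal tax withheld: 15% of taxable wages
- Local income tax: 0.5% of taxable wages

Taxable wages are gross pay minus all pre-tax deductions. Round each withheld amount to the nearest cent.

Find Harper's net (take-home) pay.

SIMPLE IRA contribution: $1,232.66 × 0.05 = $61.63
401(k) contribution: $1,232.66 × 0.085 = $104.78
Pre-tax total = $61.63 + $104.78 = $166.41
Taxable wages = $1,232.66 − $166.41 = $1,066.25
Local income tax: $1,066.25 × 0.005 = $5.33
Federal tax withheld: $1,066.25 × 0.15 = $159.94
State income tax: $1,066.25 × 0.05 = $53.31
State disability insurance: $1,232.66 × 0.015 = $18.49
PFL insurance: $1,232.66 × 0.01 = $12.33
Garnishment: $1,232.66 × 0.025 = $30.82
Total deductions = $61.63 + $104.78 + $5.33 + $159.94 + $53.31 + $18.49 + $12.33 + $30.82 = $446.63
Net pay = $1,232.66 − $446.63 = $786.03

$786.03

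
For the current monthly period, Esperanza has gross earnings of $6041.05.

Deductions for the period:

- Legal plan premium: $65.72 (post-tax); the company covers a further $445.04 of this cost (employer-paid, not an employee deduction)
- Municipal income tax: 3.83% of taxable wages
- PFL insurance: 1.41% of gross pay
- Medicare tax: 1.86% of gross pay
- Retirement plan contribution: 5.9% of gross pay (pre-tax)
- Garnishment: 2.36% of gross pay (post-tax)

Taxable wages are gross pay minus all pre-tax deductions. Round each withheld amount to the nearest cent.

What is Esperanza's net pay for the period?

Retirement plan contribution: $6041.05 × 0.059 = $356.42
Taxable wages = $6041.05 − $356.42 = $5684.63
Municipal income tax: $5684.63 × 0.0383 = $217.72
PFL insurance: $6041.05 × 0.0141 = $85.18
Medicare tax: $6041.05 × 0.0186 = $112.36
Legal plan premium: $65.72
Garnishment: $6041.05 × 0.0236 = $142.57
(Employer's $445.04 toward legal plan premium is not withheld from the employee.)
Total deductions = $356.42 + $217.72 + $85.18 + $112.36 + $65.72 + $142.57 = $979.97
Net pay = $6041.05 − $979.97 = $5061.08

$5061.08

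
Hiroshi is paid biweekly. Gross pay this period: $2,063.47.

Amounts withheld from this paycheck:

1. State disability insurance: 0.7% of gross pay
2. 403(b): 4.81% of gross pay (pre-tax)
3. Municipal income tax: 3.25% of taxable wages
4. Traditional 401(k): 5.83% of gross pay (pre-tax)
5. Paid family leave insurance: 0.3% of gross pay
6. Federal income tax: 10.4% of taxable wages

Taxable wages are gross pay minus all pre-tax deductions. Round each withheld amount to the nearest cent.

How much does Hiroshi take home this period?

$1,571.59

Traditional 401(k): $2,063.47 × 0.0583 = $120.30
403(b): $2,063.47 × 0.0481 = $99.25
Pre-tax total = $120.30 + $99.25 = $219.55
Taxable wages = $2,063.47 − $219.55 = $1,843.92
Municipal income tax: $1,843.92 × 0.0325 = $59.93
Federal income tax: $1,843.92 × 0.104 = $191.77
Paid family leave insurance: $2,063.47 × 0.003 = $6.19
State disability insurance: $2,063.47 × 0.007 = $14.44
Total deductions = $120.30 + $99.25 + $59.93 + $191.77 + $6.19 + $14.44 = $491.88
Net pay = $2,063.47 − $491.88 = $1,571.59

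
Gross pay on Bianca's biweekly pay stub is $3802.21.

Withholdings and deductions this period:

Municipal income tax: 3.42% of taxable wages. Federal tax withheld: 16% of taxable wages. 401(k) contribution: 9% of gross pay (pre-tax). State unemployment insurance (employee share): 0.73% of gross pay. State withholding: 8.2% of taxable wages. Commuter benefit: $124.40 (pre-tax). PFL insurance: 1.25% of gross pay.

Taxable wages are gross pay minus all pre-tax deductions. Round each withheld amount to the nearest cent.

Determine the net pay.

$2339.02

401(k) contribution: $3802.21 × 0.09 = $342.20
Commuter benefit: $124.40
Pre-tax total = $342.20 + $124.40 = $466.60
Taxable wages = $3802.21 − $466.60 = $3335.61
Federal tax withheld: $3335.61 × 0.16 = $533.70
State withholding: $3335.61 × 0.082 = $273.52
Municipal income tax: $3335.61 × 0.0342 = $114.08
PFL insurance: $3802.21 × 0.0125 = $47.53
State unemployment insurance (employee share): $3802.21 × 0.0073 = $27.76
Total deductions = $342.20 + $124.40 + $533.70 + $273.52 + $114.08 + $47.53 + $27.76 = $1463.19
Net pay = $3802.21 − $1463.19 = $2339.02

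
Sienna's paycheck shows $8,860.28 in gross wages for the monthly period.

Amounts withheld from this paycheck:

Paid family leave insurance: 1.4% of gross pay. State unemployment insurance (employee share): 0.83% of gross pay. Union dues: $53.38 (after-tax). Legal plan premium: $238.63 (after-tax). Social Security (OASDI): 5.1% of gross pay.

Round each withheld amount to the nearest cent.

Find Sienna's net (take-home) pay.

Social Security (OASDI): $8,860.28 × 0.051 = $451.87
Paid family leave insurance: $8,860.28 × 0.014 = $124.04
State unemployment insurance (employee share): $8,860.28 × 0.0083 = $73.54
Union dues: $53.38
Legal plan premium: $238.63
Total deductions = $451.87 + $124.04 + $73.54 + $53.38 + $238.63 = $941.46
Net pay = $8,860.28 − $941.46 = $7,918.82

$7,918.82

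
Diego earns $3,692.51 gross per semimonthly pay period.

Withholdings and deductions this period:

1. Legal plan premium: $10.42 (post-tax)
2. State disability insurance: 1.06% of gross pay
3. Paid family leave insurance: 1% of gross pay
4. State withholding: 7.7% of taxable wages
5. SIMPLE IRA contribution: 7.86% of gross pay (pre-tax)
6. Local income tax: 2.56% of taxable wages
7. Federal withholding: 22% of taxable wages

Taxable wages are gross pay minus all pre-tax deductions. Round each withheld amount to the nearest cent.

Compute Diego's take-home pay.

SIMPLE IRA contribution: $3,692.51 × 0.0786 = $290.23
Taxable wages = $3,692.51 − $290.23 = $3,402.28
State withholding: $3,402.28 × 0.077 = $261.98
Federal withholding: $3,402.28 × 0.22 = $748.50
Local income tax: $3,402.28 × 0.0256 = $87.10
Paid family leave insurance: $3,692.51 × 0.01 = $36.93
State disability insurance: $3,692.51 × 0.0106 = $39.14
Legal plan premium: $10.42
Total deductions = $290.23 + $261.98 + $748.50 + $87.10 + $36.93 + $39.14 + $10.42 = $1,474.30
Net pay = $3,692.51 − $1,474.30 = $2,218.21

$2,218.21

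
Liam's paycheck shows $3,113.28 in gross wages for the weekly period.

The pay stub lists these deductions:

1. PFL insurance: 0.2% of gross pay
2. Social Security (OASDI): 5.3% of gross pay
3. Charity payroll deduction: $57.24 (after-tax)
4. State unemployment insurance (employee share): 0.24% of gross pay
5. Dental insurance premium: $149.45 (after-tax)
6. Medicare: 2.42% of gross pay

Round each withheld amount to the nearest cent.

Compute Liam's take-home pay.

Social Security (OASDI): $3,113.28 × 0.053 = $165.00
Medicare: $3,113.28 × 0.0242 = $75.34
PFL insurance: $3,113.28 × 0.002 = $6.23
State unemployment insurance (employee share): $3,113.28 × 0.0024 = $7.47
Dental insurance premium: $149.45
Charity payroll deduction: $57.24
Total deductions = $165.00 + $75.34 + $6.23 + $7.47 + $149.45 + $57.24 = $460.73
Net pay = $3,113.28 − $460.73 = $2,652.55

$2,652.55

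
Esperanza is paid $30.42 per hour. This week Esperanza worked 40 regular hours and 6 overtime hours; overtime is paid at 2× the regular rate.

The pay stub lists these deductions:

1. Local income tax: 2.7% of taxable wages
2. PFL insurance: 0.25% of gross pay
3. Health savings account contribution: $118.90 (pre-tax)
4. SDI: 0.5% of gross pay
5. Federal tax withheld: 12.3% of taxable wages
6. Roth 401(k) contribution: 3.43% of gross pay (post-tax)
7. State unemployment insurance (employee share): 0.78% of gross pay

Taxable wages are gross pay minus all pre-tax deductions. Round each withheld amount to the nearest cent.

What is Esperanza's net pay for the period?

$1,165.04

Regular pay: 40 × $30.42 = $1,216.80
Overtime pay: 6 × $30.42 × 2 = $365.04
Gross pay = $1,216.80 + $365.04 = $1,581.84
Health savings account contribution: $118.90
Taxable wages = $1,581.84 − $118.90 = $1,462.94
Local income tax: $1,462.94 × 0.027 = $39.50
Federal tax withheld: $1,462.94 × 0.123 = $179.94
PFL insurance: $1,581.84 × 0.0025 = $3.95
SDI: $1,581.84 × 0.005 = $7.91
State unemployment insurance (employee share): $1,581.84 × 0.0078 = $12.34
Roth 401(k) contribution: $1,581.84 × 0.0343 = $54.26
Total deductions = $118.90 + $39.50 + $179.94 + $3.95 + $7.91 + $12.34 + $54.26 = $416.80
Net pay = $1,581.84 − $416.80 = $1,165.04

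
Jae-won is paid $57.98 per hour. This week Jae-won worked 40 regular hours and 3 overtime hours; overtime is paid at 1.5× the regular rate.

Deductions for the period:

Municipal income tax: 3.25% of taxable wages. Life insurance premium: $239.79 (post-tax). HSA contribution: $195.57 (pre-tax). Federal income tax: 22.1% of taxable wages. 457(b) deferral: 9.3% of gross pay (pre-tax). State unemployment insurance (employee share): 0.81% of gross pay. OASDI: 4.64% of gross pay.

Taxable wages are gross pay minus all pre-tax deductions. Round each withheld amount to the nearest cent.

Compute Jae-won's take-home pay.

Regular pay: 40 × $57.98 = $2,319.20
Overtime pay: 3 × $57.98 × 1.5 = $260.91
Gross pay = $2,319.20 + $260.91 = $2,580.11
457(b) deferral: $2,580.11 × 0.093 = $239.95
HSA contribution: $195.57
Pre-tax total = $239.95 + $195.57 = $435.52
Taxable wages = $2,580.11 − $435.52 = $2,144.59
Federal income tax: $2,144.59 × 0.221 = $473.95
Municipal income tax: $2,144.59 × 0.0325 = $69.70
OASDI: $2,580.11 × 0.0464 = $119.72
State unemployment insurance (employee share): $2,580.11 × 0.0081 = $20.90
Life insurance premium: $239.79
Total deductions = $239.95 + $195.57 + $473.95 + $69.70 + $119.72 + $20.90 + $239.79 = $1,359.58
Net pay = $2,580.11 − $1,359.58 = $1,220.53

$1,220.53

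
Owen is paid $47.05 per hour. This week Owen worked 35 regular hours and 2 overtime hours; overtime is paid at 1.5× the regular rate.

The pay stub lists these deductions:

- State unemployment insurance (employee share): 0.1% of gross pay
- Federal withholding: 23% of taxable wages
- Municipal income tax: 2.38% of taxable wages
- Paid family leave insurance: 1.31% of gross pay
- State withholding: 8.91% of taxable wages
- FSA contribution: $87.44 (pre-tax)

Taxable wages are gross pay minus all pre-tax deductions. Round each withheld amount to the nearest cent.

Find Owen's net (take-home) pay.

Regular pay: 35 × $47.05 = $1646.75
Overtime pay: 2 × $47.05 × 1.5 = $141.15
Gross pay = $1646.75 + $141.15 = $1787.90
FSA contribution: $87.44
Taxable wages = $1787.90 − $87.44 = $1700.46
State withholding: $1700.46 × 0.0891 = $151.51
Municipal income tax: $1700.46 × 0.0238 = $40.47
Federal withholding: $1700.46 × 0.23 = $391.11
Paid family leave insurance: $1787.90 × 0.0131 = $23.42
State unemployment insurance (employee share): $1787.90 × 0.001 = $1.79
Total deductions = $87.44 + $151.51 + $40.47 + $391.11 + $23.42 + $1.79 = $695.74
Net pay = $1787.90 − $695.74 = $1092.16

$1092.16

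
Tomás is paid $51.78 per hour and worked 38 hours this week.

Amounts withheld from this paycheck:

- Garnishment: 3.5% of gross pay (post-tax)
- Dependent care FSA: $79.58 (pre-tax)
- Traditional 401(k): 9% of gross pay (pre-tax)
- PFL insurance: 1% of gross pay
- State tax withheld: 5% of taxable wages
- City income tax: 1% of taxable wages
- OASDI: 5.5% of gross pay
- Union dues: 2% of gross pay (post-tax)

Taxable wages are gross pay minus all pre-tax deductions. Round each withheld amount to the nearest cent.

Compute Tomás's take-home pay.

Gross pay: 38 × $51.78 = $1,967.64
Traditional 401(k): $1,967.64 × 0.09 = $177.09
Dependent care FSA: $79.58
Pre-tax total = $177.09 + $79.58 = $256.67
Taxable wages = $1,967.64 − $256.67 = $1,710.97
City income tax: $1,710.97 × 0.01 = $17.11
State tax withheld: $1,710.97 × 0.05 = $85.55
OASDI: $1,967.64 × 0.055 = $108.22
PFL insurance: $1,967.64 × 0.01 = $19.68
Union dues: $1,967.64 × 0.02 = $39.35
Garnishment: $1,967.64 × 0.035 = $68.87
Total deductions = $177.09 + $79.58 + $17.11 + $85.55 + $108.22 + $19.68 + $39.35 + $68.87 = $595.45
Net pay = $1,967.64 − $595.45 = $1,372.19

$1,372.19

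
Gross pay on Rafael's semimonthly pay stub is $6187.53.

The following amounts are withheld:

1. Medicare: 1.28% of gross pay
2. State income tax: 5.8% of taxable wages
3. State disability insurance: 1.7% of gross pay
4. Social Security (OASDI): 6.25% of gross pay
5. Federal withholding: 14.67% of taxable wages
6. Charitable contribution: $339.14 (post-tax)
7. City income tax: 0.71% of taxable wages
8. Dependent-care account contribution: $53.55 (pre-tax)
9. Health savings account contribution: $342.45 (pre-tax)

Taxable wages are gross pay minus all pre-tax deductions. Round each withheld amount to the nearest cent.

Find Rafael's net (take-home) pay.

$3654.63

Health savings account contribution: $342.45
Dependent-care account contribution: $53.55
Pre-tax total = $342.45 + $53.55 = $396.00
Taxable wages = $6187.53 − $396.00 = $5791.53
State income tax: $5791.53 × 0.058 = $335.91
Federal withholding: $5791.53 × 0.1467 = $849.62
City income tax: $5791.53 × 0.0071 = $41.12
Social Security (OASDI): $6187.53 × 0.0625 = $386.72
State disability insurance: $6187.53 × 0.017 = $105.19
Medicare: $6187.53 × 0.0128 = $79.20
Charitable contribution: $339.14
Total deductions = $342.45 + $53.55 + $335.91 + $849.62 + $41.12 + $386.72 + $105.19 + $79.20 + $339.14 = $2532.90
Net pay = $6187.53 − $2532.90 = $3654.63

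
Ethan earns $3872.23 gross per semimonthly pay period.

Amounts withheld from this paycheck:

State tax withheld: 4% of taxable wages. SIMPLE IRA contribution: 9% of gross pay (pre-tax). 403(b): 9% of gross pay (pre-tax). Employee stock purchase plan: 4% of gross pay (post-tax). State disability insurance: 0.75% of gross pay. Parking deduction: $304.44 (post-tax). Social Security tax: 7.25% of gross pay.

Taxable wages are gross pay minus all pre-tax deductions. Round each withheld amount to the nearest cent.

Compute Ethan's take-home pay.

$2279.11

403(b): $3872.23 × 0.09 = $348.50
SIMPLE IRA contribution: $3872.23 × 0.09 = $348.50
Pre-tax total = $348.50 + $348.50 = $697.00
Taxable wages = $3872.23 − $697.00 = $3175.23
State tax withheld: $3175.23 × 0.04 = $127.01
State disability insurance: $3872.23 × 0.0075 = $29.04
Social Security tax: $3872.23 × 0.0725 = $280.74
Parking deduction: $304.44
Employee stock purchase plan: $3872.23 × 0.04 = $154.89
Total deductions = $348.50 + $348.50 + $127.01 + $29.04 + $280.74 + $304.44 + $154.89 = $1593.12
Net pay = $3872.23 − $1593.12 = $2279.11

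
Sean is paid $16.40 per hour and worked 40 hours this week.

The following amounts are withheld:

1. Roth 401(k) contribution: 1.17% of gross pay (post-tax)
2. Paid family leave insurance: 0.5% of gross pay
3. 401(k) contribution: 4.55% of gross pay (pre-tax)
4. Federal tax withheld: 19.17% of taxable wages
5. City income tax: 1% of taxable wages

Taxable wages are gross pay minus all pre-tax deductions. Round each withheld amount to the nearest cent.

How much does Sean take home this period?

$488.90

Gross pay: 40 × $16.40 = $656.00
401(k) contribution: $656.00 × 0.0455 = $29.85
Taxable wages = $656.00 − $29.85 = $626.15
City income tax: $626.15 × 0.01 = $6.26
Federal tax withheld: $626.15 × 0.1917 = $120.03
Paid family leave insurance: $656.00 × 0.005 = $3.28
Roth 401(k) contribution: $656.00 × 0.0117 = $7.68
Total deductions = $29.85 + $6.26 + $120.03 + $3.28 + $7.68 = $167.10
Net pay = $656.00 − $167.10 = $488.90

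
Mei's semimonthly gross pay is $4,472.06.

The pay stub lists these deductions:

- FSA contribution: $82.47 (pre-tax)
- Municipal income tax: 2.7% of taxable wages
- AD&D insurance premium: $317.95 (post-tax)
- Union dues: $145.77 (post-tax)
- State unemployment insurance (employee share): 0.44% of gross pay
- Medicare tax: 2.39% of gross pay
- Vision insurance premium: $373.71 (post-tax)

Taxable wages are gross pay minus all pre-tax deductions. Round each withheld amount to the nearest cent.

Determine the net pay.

$3,307.08

FSA contribution: $82.47
Taxable wages = $4,472.06 − $82.47 = $4,389.59
Municipal income tax: $4,389.59 × 0.027 = $118.52
Medicare tax: $4,472.06 × 0.0239 = $106.88
State unemployment insurance (employee share): $4,472.06 × 0.0044 = $19.68
Vision insurance premium: $373.71
AD&D insurance premium: $317.95
Union dues: $145.77
Total deductions = $82.47 + $118.52 + $106.88 + $19.68 + $373.71 + $317.95 + $145.77 = $1,164.98
Net pay = $4,472.06 − $1,164.98 = $3,307.08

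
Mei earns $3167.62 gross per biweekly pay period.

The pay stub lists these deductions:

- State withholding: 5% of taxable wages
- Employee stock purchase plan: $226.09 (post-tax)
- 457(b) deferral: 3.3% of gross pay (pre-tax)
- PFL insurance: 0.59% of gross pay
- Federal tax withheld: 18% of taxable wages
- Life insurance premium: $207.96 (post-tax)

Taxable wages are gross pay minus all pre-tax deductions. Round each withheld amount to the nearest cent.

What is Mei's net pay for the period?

457(b) deferral: $3167.62 × 0.033 = $104.53
Taxable wages = $3167.62 − $104.53 = $3063.09
Federal tax withheld: $3063.09 × 0.18 = $551.36
State withholding: $3063.09 × 0.05 = $153.15
PFL insurance: $3167.62 × 0.0059 = $18.69
Life insurance premium: $207.96
Employee stock purchase plan: $226.09
Total deductions = $104.53 + $551.36 + $153.15 + $18.69 + $207.96 + $226.09 = $1261.78
Net pay = $3167.62 − $1261.78 = $1905.84

$1905.84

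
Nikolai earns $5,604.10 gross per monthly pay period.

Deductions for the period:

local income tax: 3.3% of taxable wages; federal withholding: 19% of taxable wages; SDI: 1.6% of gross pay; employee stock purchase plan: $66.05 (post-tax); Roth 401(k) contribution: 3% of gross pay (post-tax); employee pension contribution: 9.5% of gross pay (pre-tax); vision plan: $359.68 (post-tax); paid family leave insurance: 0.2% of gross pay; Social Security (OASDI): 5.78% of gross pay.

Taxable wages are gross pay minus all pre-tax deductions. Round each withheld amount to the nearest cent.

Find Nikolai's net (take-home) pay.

Employee pension contribution: $5,604.10 × 0.095 = $532.39
Taxable wages = $5,604.10 − $532.39 = $5,071.71
Local income tax: $5,071.71 × 0.033 = $167.37
Federal withholding: $5,071.71 × 0.19 = $963.62
Paid family leave insurance: $5,604.10 × 0.002 = $11.21
Social Security (OASDI): $5,604.10 × 0.0578 = $323.92
SDI: $5,604.10 × 0.016 = $89.67
Employee stock purchase plan: $66.05
Roth 401(k) contribution: $5,604.10 × 0.03 = $168.12
Vision plan: $359.68
Total deductions = $532.39 + $167.37 + $963.62 + $11.21 + $323.92 + $89.67 + $66.05 + $168.12 + $359.68 = $2,682.03
Net pay = $5,604.10 − $2,682.03 = $2,922.07

$2,922.07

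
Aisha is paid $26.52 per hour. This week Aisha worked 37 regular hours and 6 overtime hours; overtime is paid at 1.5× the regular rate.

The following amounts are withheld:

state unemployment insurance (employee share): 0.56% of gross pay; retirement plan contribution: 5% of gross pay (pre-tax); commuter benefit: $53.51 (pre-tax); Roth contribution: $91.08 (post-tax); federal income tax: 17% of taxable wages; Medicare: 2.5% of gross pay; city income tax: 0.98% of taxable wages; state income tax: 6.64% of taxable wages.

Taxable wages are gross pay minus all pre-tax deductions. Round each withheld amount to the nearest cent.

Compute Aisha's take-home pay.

$704.85

Regular pay: 37 × $26.52 = $981.24
Overtime pay: 6 × $26.52 × 1.5 = $238.68
Gross pay = $981.24 + $238.68 = $1219.92
Commuter benefit: $53.51
Retirement plan contribution: $1219.92 × 0.05 = $61.00
Pre-tax total = $53.51 + $61.00 = $114.51
Taxable wages = $1219.92 − $114.51 = $1105.41
Federal income tax: $1105.41 × 0.17 = $187.92
City income tax: $1105.41 × 0.0098 = $10.83
State income tax: $1105.41 × 0.0664 = $73.40
State unemployment insurance (employee share): $1219.92 × 0.0056 = $6.83
Medicare: $1219.92 × 0.025 = $30.50
Roth contribution: $91.08
Total deductions = $53.51 + $61.00 + $187.92 + $10.83 + $73.40 + $6.83 + $30.50 + $91.08 = $515.07
Net pay = $1219.92 − $515.07 = $704.85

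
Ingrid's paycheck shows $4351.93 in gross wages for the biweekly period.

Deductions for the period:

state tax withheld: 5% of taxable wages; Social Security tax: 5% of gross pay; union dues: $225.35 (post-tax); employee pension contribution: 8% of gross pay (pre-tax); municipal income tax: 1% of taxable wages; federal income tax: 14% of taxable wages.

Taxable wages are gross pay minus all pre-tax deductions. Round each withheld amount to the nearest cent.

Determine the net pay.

$2760.07

Employee pension contribution: $4351.93 × 0.08 = $348.15
Taxable wages = $4351.93 − $348.15 = $4003.78
State tax withheld: $4003.78 × 0.05 = $200.19
Federal income tax: $4003.78 × 0.14 = $560.53
Municipal income tax: $4003.78 × 0.01 = $40.04
Social Security tax: $4351.93 × 0.05 = $217.60
Union dues: $225.35
Total deductions = $348.15 + $200.19 + $560.53 + $40.04 + $217.60 + $225.35 = $1591.86
Net pay = $4351.93 − $1591.86 = $2760.07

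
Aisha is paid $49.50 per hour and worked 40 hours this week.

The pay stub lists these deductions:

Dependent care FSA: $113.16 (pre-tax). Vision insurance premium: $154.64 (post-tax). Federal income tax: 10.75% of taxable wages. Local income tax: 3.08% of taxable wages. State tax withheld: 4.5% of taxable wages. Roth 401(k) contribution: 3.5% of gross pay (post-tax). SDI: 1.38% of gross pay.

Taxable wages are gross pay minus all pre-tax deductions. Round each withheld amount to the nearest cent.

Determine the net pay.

Gross pay: 40 × $49.50 = $1,980.00
Dependent care FSA: $113.16
Taxable wages = $1,980.00 − $113.16 = $1,866.84
Local income tax: $1,866.84 × 0.0308 = $57.50
State tax withheld: $1,866.84 × 0.045 = $84.01
Federal income tax: $1,866.84 × 0.1075 = $200.69
SDI: $1,980.00 × 0.0138 = $27.32
Roth 401(k) contribution: $1,980.00 × 0.035 = $69.30
Vision insurance premium: $154.64
Total deductions = $113.16 + $57.50 + $84.01 + $200.69 + $27.32 + $69.30 + $154.64 = $706.62
Net pay = $1,980.00 − $706.62 = $1,273.38

$1,273.38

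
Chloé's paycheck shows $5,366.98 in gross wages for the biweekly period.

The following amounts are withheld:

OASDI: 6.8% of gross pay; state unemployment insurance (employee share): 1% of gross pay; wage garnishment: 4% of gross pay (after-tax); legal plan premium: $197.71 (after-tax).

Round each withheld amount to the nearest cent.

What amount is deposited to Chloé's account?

OASDI: $5,366.98 × 0.068 = $364.95
State unemployment insurance (employee share): $5,366.98 × 0.01 = $53.67
Wage garnishment: $5,366.98 × 0.04 = $214.68
Legal plan premium: $197.71
Total deductions = $364.95 + $53.67 + $214.68 + $197.71 = $831.01
Net pay = $5,366.98 − $831.01 = $4,535.97

$4,535.97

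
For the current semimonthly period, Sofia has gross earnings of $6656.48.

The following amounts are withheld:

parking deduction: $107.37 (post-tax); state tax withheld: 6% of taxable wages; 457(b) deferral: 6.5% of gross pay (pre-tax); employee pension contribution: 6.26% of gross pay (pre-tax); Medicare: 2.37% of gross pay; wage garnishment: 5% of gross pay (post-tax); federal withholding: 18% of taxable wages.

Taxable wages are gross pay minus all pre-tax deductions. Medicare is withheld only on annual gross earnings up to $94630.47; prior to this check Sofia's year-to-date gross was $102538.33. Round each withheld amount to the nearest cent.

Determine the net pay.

Employee pension contribution: $6656.48 × 0.0626 = $416.70
457(b) deferral: $6656.48 × 0.065 = $432.67
Pre-tax total = $416.70 + $432.67 = $849.37
Taxable wages = $6656.48 − $849.37 = $5807.11
Federal withholding: $5807.11 × 0.18 = $1045.28
State tax withheld: $5807.11 × 0.06 = $348.43
Medicare: annual cap $94630.47 already reached (YTD $102538.33), so $0.00
Parking deduction: $107.37
Wage garnishment: $6656.48 × 0.05 = $332.82
Total deductions = $416.70 + $432.67 + $1045.28 + $348.43 + $0.00 + $107.37 + $332.82 = $2683.27
Net pay = $6656.48 − $2683.27 = $3973.21

$3973.21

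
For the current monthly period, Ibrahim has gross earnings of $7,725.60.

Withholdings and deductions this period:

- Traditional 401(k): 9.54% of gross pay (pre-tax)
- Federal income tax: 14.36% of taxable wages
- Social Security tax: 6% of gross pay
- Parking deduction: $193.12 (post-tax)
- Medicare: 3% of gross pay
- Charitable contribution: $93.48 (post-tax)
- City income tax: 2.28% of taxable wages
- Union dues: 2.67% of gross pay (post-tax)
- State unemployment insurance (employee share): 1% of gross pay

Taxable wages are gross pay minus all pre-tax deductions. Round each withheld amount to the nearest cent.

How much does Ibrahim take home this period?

$4,560.24

Traditional 401(k): $7,725.60 × 0.0954 = $737.02
Taxable wages = $7,725.60 − $737.02 = $6,988.58
Federal income tax: $6,988.58 × 0.1436 = $1,003.56
City income tax: $6,988.58 × 0.0228 = $159.34
Medicare: $7,725.60 × 0.03 = $231.77
Social Security tax: $7,725.60 × 0.06 = $463.54
State unemployment insurance (employee share): $7,725.60 × 0.01 = $77.26
Union dues: $7,725.60 × 0.0267 = $206.27
Charitable contribution: $93.48
Parking deduction: $193.12
Total deductions = $737.02 + $1,003.56 + $159.34 + $231.77 + $463.54 + $77.26 + $206.27 + $93.48 + $193.12 = $3,165.36
Net pay = $7,725.60 − $3,165.36 = $4,560.24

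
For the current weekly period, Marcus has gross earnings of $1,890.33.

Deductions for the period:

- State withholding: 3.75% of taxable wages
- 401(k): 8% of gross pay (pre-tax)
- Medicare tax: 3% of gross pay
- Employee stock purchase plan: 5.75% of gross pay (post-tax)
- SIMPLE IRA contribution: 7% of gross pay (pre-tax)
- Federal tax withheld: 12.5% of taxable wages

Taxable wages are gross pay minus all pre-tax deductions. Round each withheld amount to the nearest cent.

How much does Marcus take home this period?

$1,180.28

SIMPLE IRA contribution: $1,890.33 × 0.07 = $132.32
401(k): $1,890.33 × 0.08 = $151.23
Pre-tax total = $132.32 + $151.23 = $283.55
Taxable wages = $1,890.33 − $283.55 = $1,606.78
State withholding: $1,606.78 × 0.0375 = $60.25
Federal tax withheld: $1,606.78 × 0.125 = $200.85
Medicare tax: $1,890.33 × 0.03 = $56.71
Employee stock purchase plan: $1,890.33 × 0.0575 = $108.69
Total deductions = $132.32 + $151.23 + $60.25 + $200.85 + $56.71 + $108.69 = $710.05
Net pay = $1,890.33 − $710.05 = $1,180.28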